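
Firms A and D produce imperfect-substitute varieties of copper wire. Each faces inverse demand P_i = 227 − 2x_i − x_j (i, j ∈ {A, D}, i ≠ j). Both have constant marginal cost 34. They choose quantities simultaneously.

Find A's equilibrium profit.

2979.92

Firm A's profit: π = x_A(227 − 2x_A − x_D) − 34x_A.
∂π/∂x_A = 193 − 4x_A − x_D = 0 ⇒ x_A = 48.25 − 0.25x_D.
Setting x_A = x_D in the reaction function: x_A = 48.25 − 0.25x_A, so x_A = 48.25 / 1.25 = 38.6.
P_A = 227 − 2·38.6 − 38.6 = 111.2.
Profit = (111.2 − 34)·38.6 = 2979.92.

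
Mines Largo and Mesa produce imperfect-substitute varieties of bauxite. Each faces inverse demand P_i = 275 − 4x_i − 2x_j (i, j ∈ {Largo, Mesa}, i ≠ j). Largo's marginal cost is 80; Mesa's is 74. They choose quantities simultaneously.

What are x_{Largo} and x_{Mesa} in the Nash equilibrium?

19.3, 20.3

Mine Largo's profit: π = x_{Largo}(275 − 4x_{Largo} − 2x_{Mesa}) − 80x_{Largo}.
∂π/∂x_{Largo} = 195 − 8x_{Largo} − 2x_{Mesa} = 0 ⇒ x_{Largo} = 24.375 − 0.25x_{Mesa}.
Similarly x_{Mesa} = 25.125 − 0.25x_{Largo}.
Solving the two reaction functions simultaneously: (1 − (−0.25)(−0.25))x_{Largo} = 24.375 − 0.25·25.125, so 0.9375x_{Largo} = 579/32 and x_{Largo} = 19.3.
Then x_{Mesa} = 25.125 − 0.25·19.3 = 20.3.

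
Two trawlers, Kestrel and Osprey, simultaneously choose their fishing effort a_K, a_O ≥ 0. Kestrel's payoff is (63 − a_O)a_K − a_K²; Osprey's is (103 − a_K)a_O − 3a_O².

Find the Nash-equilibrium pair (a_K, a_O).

Expanding Kestrel's payoff: 63a_K − a_Oa_K − a_K².
∂π/∂a_K = 63 − a_O − 2a_K = 0, so a_K = 31.5 − 0.5a_O.
Likewise for Osprey: a_O = 103/6 − (1/6)a_K.
Substituting the second reaction function into the first: a_K = 31.5 − 0.5(103/6 − (1/6)a_K), which gives (11/12)a_K = 275/12 ⇒ a_K = 25.
Then a_O = 103/6 − (1/6)·25 = 13.

25, 13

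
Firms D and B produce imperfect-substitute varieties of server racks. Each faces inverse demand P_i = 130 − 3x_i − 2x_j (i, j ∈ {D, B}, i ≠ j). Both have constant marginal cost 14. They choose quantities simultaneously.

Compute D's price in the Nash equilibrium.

57.5

Firm D's profit: π = x_D(130 − 3x_D − 2x_B) − 14x_D.
∂π/∂x_D = 116 − 6x_D − 2x_B = 0 ⇒ x_D = 58/3 − (1/3)x_B.
By symmetry x_B = x_D; substituting into the reaction function, (4/3)x_D = 58/3 and x_D = 14.5.
P_D = 130 − 3·14.5 − 2·14.5 = 57.5.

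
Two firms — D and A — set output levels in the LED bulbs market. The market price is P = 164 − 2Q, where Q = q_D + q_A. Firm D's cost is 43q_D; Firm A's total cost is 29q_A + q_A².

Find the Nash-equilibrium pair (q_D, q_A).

Firm D's profit: π = q_D(164 − 2(q_D + q_A)) − 43q_D.
∂π/∂q_D = 121 − 4q_D − 2q_A = 0, so q_D = 30.25 − 0.5q_A.
For A: ∂π/∂q_A = 135 − 6q_A − 2q_D = 0 ⇒ q_A = 22.5 − (1/3)q_D.
Solving the two reaction functions simultaneously: (1 − (−0.5)(−1/3))q_D = 30.25 − 0.5·22.5, so (5/6)q_D = 19 and q_D = 22.8.
Then q_A = 22.5 − (1/3)·22.8 = 14.9.

22.8, 14.9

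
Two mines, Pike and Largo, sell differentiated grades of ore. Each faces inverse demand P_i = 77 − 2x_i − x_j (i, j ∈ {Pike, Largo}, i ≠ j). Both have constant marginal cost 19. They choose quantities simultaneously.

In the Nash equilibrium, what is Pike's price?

Mine Pike's profit: π = x_{Pike}(77 − 2x_{Pike} − x_{Largo}) − 19x_{Pike}.
∂π/∂x_{Pike} = 58 − 4x_{Pike} − x_{Largo} = 0 ⇒ x_{Pike} = 14.5 − 0.25x_{Largo}.
Setting x_{Pike} = x_{Largo} in the reaction function: x_{Pike} = 14.5 − 0.25x_{Pike}, so x_{Pike} = 14.5 / 1.25 = 11.6.
P_{Pike} = 77 − 2·11.6 − 11.6 = 42.2.

42.2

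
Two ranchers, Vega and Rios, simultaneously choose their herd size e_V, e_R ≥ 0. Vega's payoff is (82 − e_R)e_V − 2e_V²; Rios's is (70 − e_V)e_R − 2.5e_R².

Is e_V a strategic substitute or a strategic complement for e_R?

Expanding Vega's payoff: 82e_V − e_Re_V − 2e_V².
∂π/∂e_V = 82 − e_R − 4e_V = 0, so e_V = 20.5 − 0.25e_R.
The best-response slope de_V/de_R = −0.25 < 0: the reaction function is downward-sloping, so the choices are strategic substitutes.

strategic substitutes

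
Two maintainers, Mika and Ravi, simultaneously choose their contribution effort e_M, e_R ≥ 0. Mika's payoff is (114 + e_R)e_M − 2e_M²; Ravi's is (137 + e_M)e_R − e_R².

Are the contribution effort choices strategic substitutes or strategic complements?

Expanding Mika's payoff: 114e_M + e_Re_M − 2e_M².
∂π/∂e_M = 114 + e_R − 4e_M = 0, so e_M = 28.5 + 0.25e_R.
The best-response slope de_M/de_R = 0.25 > 0: the reaction function is upward-sloping, so the choices are strategic complements.

strategic complements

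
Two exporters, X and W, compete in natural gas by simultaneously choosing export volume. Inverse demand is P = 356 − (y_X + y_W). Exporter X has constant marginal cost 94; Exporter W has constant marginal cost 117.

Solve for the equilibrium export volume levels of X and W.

95, 72

Exporter X's profit: π = y_X(356 − (y_X + y_W)) − 94y_X.
∂π/∂y_X = 262 − 2y_X − y_W = 0, so y_X = 131 − 0.5y_W.
By the same steps for W: y_W = 119.5 − 0.5y_X.
Solving the two reaction functions simultaneously: (1 − (−0.5)(−0.5))y_X = 131 − 0.5·119.5, so 0.75y_X = 71.25 and y_X = 95.
Then y_W = 119.5 − 0.5·95 = 72.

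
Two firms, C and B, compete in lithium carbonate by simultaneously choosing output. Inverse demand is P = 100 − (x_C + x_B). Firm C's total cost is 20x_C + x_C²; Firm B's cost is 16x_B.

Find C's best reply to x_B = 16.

Firm C's profit: π = x_C(100 − (x_C + x_B)) − 20x_C − x_C².
∂π/∂x_C = 80 − 4x_C − x_B = 0, so x_C = 20 − 0.25x_B.
At x_B = 16: x_C = 20 − 0.25·16 = 16.

16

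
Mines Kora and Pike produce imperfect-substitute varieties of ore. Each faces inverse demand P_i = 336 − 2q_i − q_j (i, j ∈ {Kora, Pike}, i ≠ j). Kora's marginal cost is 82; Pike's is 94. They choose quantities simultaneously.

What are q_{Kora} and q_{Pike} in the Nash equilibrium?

Mine Kora's profit: π = q_{Kora}(336 − 2q_{Kora} − q_{Pike}) − 82q_{Kora}.
∂π/∂q_{Kora} = 254 − 4q_{Kora} − q_{Pike} = 0 ⇒ q_{Kora} = 63.5 − 0.25q_{Pike}.
Similarly q_{Pike} = 60.5 − 0.25q_{Kora}.
Plugging q_{Pike} into Kora's best response: q_{Kora} = 63.5 − 0.25(60.5 − 0.25q_{Kora}) ⇒ 0.9375q_{Kora} = 48.375, so q_{Kora} = 51.6.
Then q_{Pike} = 60.5 − 0.25·51.6 = 47.6.

51.6, 47.6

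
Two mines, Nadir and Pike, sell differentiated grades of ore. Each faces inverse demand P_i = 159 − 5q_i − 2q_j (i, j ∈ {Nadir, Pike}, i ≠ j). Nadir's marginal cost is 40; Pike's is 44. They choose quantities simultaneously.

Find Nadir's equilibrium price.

Mine Nadir's profit: π = q_{Nadir}(159 − 5q_{Nadir} − 2q_{Pike}) − 40q_{Nadir}.
∂π/∂q_{Nadir} = 119 − 10q_{Nadir} − 2q_{Pike} = 0 ⇒ q_{Nadir} = 11.9 − 0.2q_{Pike}.
Similarly q_{Pike} = 11.5 − 0.2q_{Nadir}.
Substituting the second reaction function into the first: q_{Nadir} = 11.9 − 0.2(11.5 − 0.2q_{Nadir}), which gives 0.96q_{Nadir} = 9.6 ⇒ q_{Nadir} = 10.
Then q_{Pike} = 11.5 − 0.2·10 = 9.5.
P_{Nadir} = 159 − 5·10 − 2·9.5 = 90.

90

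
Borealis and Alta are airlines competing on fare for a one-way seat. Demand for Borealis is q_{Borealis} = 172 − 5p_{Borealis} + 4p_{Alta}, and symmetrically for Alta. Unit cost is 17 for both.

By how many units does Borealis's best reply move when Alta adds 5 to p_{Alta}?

Borealis's profit: π = (p_{Borealis} − 17)(172 − 5p_{Borealis} + 4p_{Alta}).
∂π/∂p_{Borealis} = 257 − 10p_{Borealis} + 4p_{Alta} = 0 ⇒ p_{Borealis} = 25.7 + 0.4p_{Alta}.
The reaction-function slope is 0.4, so a 5-unit rise in p_{Alta} moves p_{Borealis} by 0.4 × 5 = 2. Borealis's best response rises — the actions are strategic complements.

2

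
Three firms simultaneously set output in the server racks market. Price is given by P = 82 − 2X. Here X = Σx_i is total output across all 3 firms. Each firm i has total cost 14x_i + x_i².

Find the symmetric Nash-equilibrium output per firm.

A representative firm's profit is π_i = x_i(82 − 2X) − 14x_i − x_i², with X = x_i + Σ_{j≠i} x_j.
First-order condition: 68 − 6x_i − 2Σ_{j≠i} x_j = 0.
In a symmetric equilibrium every firm chooses the same x, so Σ_{j≠i} x_j = 2x. The condition becomes 68 − 10x = 0, giving x = 68/10 = 6.8.

6.8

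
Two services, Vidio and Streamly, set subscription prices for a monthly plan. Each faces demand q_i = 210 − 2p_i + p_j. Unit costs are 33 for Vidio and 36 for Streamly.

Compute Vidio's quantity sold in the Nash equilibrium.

Vidio's profit: π = (p_{Vidio} − 33)(210 − 2p_{Vidio} + p_{Streamly}).
∂π/∂p_{Vidio} = 276 − 4p_{Vidio} + p_{Streamly} = 0 ⇒ p_{Vidio} = 69 + 0.25p_{Streamly}.
Similarly p_{Streamly} = 70.5 + 0.25p_{Vidio}.
Plugging p_{Streamly} into Vidio's best response: p_{Vidio} = 69 + 0.25(70.5 + 0.25p_{Vidio}) ⇒ 0.9375p_{Vidio} = 86.625, so p_{Vidio} = 92.4.
Then p_{Streamly} = 70.5 + 0.25·92.4 = 93.6.
q_{Vidio} = 210 − 2·92.4 + 93.6 = 118.8.

118.8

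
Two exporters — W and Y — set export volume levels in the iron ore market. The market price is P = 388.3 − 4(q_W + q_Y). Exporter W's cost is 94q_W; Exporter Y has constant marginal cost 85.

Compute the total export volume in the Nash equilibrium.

49.8

Exporter W's profit: π = q_W(388.3 − 4(q_W + q_Y)) − 94q_W.
∂π/∂q_W = 294.3 − 8q_W − 4q_Y = 0, so q_W = 36.7875 − 0.5q_Y.
By the same steps for Y: q_Y = 37.9125 − 0.5q_W.
Substituting the second reaction function into the first: q_W = 36.7875 − 0.5(37.9125 − 0.5q_W), which gives 0.75q_W = 2853/160 ⇒ q_W = 23.775.
Then q_Y = 37.9125 − 0.5·23.775 = 26.025.
Total export volume: 23.775 + 26.025 = 49.8.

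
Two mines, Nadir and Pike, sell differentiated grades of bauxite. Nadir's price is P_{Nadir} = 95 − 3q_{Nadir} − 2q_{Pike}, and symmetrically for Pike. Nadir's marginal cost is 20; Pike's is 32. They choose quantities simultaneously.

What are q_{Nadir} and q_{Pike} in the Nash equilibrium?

Mine Nadir's profit: π = q_{Nadir}(95 − 3q_{Nadir} − 2q_{Pike}) − 20q_{Nadir}.
∂π/∂q_{Nadir} = 75 − 6q_{Nadir} − 2q_{Pike} = 0 ⇒ q_{Nadir} = 12.5 − (1/3)q_{Pike}.
Similarly q_{Pike} = 10.5 − (1/3)q_{Nadir}.
Plugging q_{Pike} into Nadir's best response: q_{Nadir} = 12.5 − (1/3)(10.5 − (1/3)q_{Nadir}) ⇒ (8/9)q_{Nadir} = 9, so q_{Nadir} = 10.125.
Then q_{Pike} = 10.5 − (1/3)·10.125 = 7.125.

10.125, 7.125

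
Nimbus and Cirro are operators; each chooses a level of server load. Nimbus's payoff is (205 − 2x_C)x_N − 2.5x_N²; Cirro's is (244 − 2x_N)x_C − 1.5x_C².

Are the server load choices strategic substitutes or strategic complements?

strategic substitutes

Expanding Nimbus's payoff: 205x_N − 2x_Cx_N − 2.5x_N².
∂π/∂x_N = 205 − 2x_C − 5x_N = 0, so x_N = 41 − 0.4x_C.
The best-response slope dx_N/dx_C = −0.4 < 0: the reaction function is downward-sloping, so the choices are strategic substitutes.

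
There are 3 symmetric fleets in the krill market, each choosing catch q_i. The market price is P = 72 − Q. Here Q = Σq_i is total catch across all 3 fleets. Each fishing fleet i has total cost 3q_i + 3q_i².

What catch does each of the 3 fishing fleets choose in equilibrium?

6.9

A representative fishing fleet's profit is π_i = q_i(72 − Q) − 3q_i − 3q_i², with Q = q_i + Σ_{j≠i} q_j.
First-order condition: 69 − 8q_i − Σ_{j≠i} q_j = 0.
With identical fishing fleets, set every q_j = q: then 69 − 8q − 2q = 0, i.e. q = 69/10 = 6.9.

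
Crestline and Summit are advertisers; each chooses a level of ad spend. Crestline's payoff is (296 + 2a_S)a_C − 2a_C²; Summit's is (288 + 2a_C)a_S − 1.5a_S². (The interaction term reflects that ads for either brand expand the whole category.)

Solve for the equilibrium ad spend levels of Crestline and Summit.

Expanding Crestline's payoff: 296a_C + 2a_Sa_C − 2a_C².
∂π/∂a_C = 296 + 2a_S − 4a_C = 0, so a_C = 74 + 0.5a_S.
Likewise for Summit: a_S = 96 + (2/3)a_C.
Solving the two reaction functions simultaneously: (1 − (0.5)(2/3))a_C = 74 + 0.5·96, so (2/3)a_C = 122 and a_C = 183.
Then a_S = 96 + (2/3)·183 = 218.

183, 218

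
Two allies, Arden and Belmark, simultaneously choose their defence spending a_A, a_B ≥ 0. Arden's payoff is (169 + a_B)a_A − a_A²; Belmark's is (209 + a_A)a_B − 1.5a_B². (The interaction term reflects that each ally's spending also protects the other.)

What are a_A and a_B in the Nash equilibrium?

Expanding Arden's payoff: 169a_A + a_Ba_A − a_A².
∂π/∂a_A = 169 + a_B − 2a_A = 0, so a_A = 84.5 + 0.5a_B.
Likewise for Belmark: a_B = 209/3 + (1/3)a_A.
Solving the two reaction functions simultaneously: (1 − (0.5)(1/3))a_A = 84.5 + 0.5·(209/3), so (5/6)a_A = 358/3 and a_A = 143.2.
Then a_B = 209/3 + (1/3)·143.2 = 117.4.

143.2, 117.4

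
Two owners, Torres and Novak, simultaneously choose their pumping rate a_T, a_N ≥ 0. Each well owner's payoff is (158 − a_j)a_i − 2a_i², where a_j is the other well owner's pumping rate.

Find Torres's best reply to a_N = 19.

34.75

Torres's payoff is (158 − a_N)a_T − 2a_T².
∂π/∂a_T = 158 − a_N − 4a_T = 0, so a_T = 39.5 − 0.25a_N.
At a_N = 19: a_T = 39.5 − 0.25·19 = 34.75.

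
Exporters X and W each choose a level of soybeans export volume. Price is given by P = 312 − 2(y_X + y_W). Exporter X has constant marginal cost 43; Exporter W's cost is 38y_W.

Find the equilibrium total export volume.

90.5

Exporter X's profit: π = y_X(312 − 2(y_X + y_W)) − 43y_X.
∂π/∂y_X = 269 − 4y_X − 2y_W = 0, so y_X = 67.25 − 0.5y_W.
By the same steps for W: y_W = 68.5 − 0.5y_X.
Plugging y_W into X's best response: y_X = 67.25 − 0.5(68.5 − 0.5y_X) ⇒ 0.75y_X = 33, so y_X = 44.
Then y_W = 68.5 − 0.5·44 = 46.5.
Total export volume: 44 + 46.5 = 90.5.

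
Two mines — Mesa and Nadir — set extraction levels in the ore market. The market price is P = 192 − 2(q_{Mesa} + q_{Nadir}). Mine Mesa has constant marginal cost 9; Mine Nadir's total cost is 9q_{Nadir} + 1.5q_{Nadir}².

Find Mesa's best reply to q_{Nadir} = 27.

Mine Mesa's profit: π = q_{Mesa}(192 − 2(q_{Mesa} + q_{Nadir})) − 9q_{Mesa}.
∂π/∂q_{Mesa} = 183 − 4q_{Mesa} − 2q_{Nadir} = 0, so q_{Mesa} = 45.75 − 0.5q_{Nadir}.
At q_{Nadir} = 27: q_{Mesa} = 45.75 − 0.5·27 = 32.25.

32.25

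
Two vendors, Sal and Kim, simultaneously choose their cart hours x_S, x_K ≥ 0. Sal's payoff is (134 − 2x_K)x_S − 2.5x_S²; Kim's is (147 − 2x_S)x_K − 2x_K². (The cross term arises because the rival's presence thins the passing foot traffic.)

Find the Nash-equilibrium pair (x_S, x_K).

15.125, 29.1875

Expanding Sal's payoff: 134x_S − 2x_Kx_S − 2.5x_S².
∂π/∂x_S = 134 − 2x_K − 5x_S = 0, so x_S = 26.8 − 0.4x_K.
Likewise for Kim: x_K = 36.75 − 0.5x_S.
Substituting the second reaction function into the first: x_S = 26.8 − 0.4(36.75 − 0.5x_S), which gives 0.8x_S = 12.1 ⇒ x_S = 15.125.
Then x_K = 36.75 − 0.5·15.125 = 29.1875.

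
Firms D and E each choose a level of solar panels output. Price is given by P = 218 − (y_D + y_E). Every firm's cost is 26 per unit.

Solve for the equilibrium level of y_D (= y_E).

Firm D's profit: π = y_D(218 − (y_D + y_E)) − 26y_D.
∂π/∂y_D = 192 − 2y_D − y_E = 0, so y_D = 96 − 0.5y_E.
Setting y_D = y_E in the reaction function: y_D = 96 − 0.5y_D, so y_D = 96 / 1.5 = 64.

64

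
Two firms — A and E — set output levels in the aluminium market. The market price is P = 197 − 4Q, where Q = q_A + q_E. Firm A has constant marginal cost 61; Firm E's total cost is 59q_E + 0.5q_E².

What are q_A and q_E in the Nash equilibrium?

Firm A's profit: π = q_A(197 − 4(q_A + q_E)) − 61q_A.
∂π/∂q_A = 136 − 8q_A − 4q_E = 0, so q_A = 17 − 0.5q_E.
For E: ∂π/∂q_E = 138 − 9q_E − 4q_A = 0 ⇒ q_E = 46/3 − (4/9)q_A.
Plugging q_E into A's best response: q_A = 17 − 0.5(46/3 − (4/9)q_A) ⇒ (7/9)q_A = 28/3, so q_A = 12.
Then q_E = 46/3 − (4/9)·12 = 10.

12, 10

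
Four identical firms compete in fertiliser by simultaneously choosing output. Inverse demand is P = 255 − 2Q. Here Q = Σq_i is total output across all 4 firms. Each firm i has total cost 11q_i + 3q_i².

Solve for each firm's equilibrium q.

15.25

A representative firm's profit is π_i = q_i(255 − 2Q) − 11q_i − 3q_i², with Q = q_i + Σ_{j≠i} q_j.
First-order condition: 244 − 10q_i − 2Σ_{j≠i} q_j = 0.
Imposing symmetry (q_j = q for all j) turns Σ_{j≠i} q_j into 3q, so 244 = 16q and q = 15.25.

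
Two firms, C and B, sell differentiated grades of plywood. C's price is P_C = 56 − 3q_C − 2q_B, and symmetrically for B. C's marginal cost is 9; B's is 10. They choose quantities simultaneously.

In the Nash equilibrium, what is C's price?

Firm C's profit: π = q_C(56 − 3q_C − 2q_B) − 9q_C.
∂π/∂q_C = 47 − 6q_C − 2q_B = 0 ⇒ q_C = 47/6 − (1/3)q_B.
Similarly q_B = 23/3 − (1/3)q_C.
Solving the two reaction functions simultaneously: (1 − (−1/3)(−1/3))q_C = 47/6 − (1/3)·(23/3), so (8/9)q_C = 95/18 and q_C = 5.9375.
Then q_B = 23/3 − (1/3)·5.9375 = 5.6875.
P_C = 56 − 3·5.9375 − 2·5.6875 = 26.8125.

26.8125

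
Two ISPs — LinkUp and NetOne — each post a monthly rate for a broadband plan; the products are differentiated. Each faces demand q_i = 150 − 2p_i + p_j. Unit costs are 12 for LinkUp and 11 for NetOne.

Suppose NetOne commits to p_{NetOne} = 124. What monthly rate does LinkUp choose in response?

74.5

LinkUp's profit: π = (p_{LinkUp} − 12)(150 − 2p_{LinkUp} + p_{NetOne}).
∂π/∂p_{LinkUp} = 174 − 4p_{LinkUp} + p_{NetOne} = 0 ⇒ p_{LinkUp} = 43.5 + 0.25p_{NetOne}.
At p_{NetOne} = 124: p_{LinkUp} = 43.5 + 0.25·124 = 74.5.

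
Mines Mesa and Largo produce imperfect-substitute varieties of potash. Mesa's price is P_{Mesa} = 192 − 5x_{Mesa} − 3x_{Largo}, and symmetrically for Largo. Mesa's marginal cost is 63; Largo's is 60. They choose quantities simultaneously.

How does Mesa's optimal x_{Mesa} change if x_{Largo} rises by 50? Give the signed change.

Mine Mesa's profit: π = x_{Mesa}(192 − 5x_{Mesa} − 3x_{Largo}) − 63x_{Mesa}.
∂π/∂x_{Mesa} = 129 − 10x_{Mesa} − 3x_{Largo} = 0 ⇒ x_{Mesa} = 12.9 − 0.3x_{Largo}.
The reaction-function slope is −0.3, so a 50-unit rise in x_{Largo} moves x_{Mesa} by −0.3 × 50 = −15. Mesa's best response falls — the actions are strategic substitutes.

-15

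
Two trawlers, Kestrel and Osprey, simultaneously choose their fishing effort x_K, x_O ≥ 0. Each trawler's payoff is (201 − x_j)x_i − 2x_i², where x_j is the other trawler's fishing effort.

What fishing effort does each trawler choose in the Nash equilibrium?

Kestrel's payoff is (201 − x_O)x_K − 2x_K².
∂π/∂x_K = 201 − x_O − 4x_K = 0, so x_K = 50.25 − 0.25x_O.
By symmetry x_O = x_K; substituting into the reaction function, 1.25x_K = 50.25 and x_K = 40.2.

40.2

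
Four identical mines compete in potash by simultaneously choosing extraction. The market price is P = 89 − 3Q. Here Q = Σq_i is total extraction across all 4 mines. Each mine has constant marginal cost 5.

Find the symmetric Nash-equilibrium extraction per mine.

5.6

A representative mine's profit is π_i = q_i(89 − 3Q) − 5q_i, with Q = q_i + Σ_{j≠i} q_j.
First-order condition: 84 − 6q_i − 3Σ_{j≠i} q_j = 0.
With identical mines, set every q_j = q: then 84 − 6q − 9q = 0, i.e. q = 84/15 = 5.6.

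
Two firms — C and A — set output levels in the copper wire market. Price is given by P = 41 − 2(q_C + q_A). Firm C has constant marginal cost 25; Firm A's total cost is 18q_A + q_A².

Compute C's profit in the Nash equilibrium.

Firm C's profit: π = q_C(41 − 2(q_C + q_A)) − 25q_C.
∂π/∂q_C = 16 − 4q_C − 2q_A = 0, so q_C = 4 − 0.5q_A.
For A: ∂π/∂q_A = 23 − 6q_A − 2q_C = 0 ⇒ q_A = 23/6 − (1/3)q_C.
Solving the two reaction functions simultaneously: (1 − (−0.5)(−1/3))q_C = 4 − 0.5·(23/6), so (5/6)q_C = 25/12 and q_C = 2.5.
Then q_A = 23/6 − (1/3)·2.5 = 3.
Price P = 41 − 2·5.5 = 30.
C's profit: (30 − 25)·2.5 = 12.5.

12.5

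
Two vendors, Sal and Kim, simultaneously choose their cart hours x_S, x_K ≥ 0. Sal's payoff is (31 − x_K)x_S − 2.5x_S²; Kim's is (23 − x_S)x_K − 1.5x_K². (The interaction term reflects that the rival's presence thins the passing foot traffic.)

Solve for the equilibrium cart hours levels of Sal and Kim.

Expanding Sal's payoff: 31x_S − x_Kx_S − 2.5x_S².
∂π/∂x_S = 31 − x_K − 5x_S = 0, so x_S = 6.2 − 0.2x_K.
Likewise for Kim: x_K = 23/3 − (1/3)x_S.
Solving the two reaction functions simultaneously: (1 − (−0.2)(−1/3))x_S = 6.2 − 0.2·(23/3), so (14/15)x_S = 14/3 and x_S = 5.
Then x_K = 23/3 − (1/3)·5 = 6.

5, 6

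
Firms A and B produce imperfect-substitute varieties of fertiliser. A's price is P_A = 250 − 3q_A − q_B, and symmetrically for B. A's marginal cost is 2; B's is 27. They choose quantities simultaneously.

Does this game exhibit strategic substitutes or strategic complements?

strategic substitutes

Firm A's profit: π = q_A(250 − 3q_A − q_B) − 2q_A.
∂π/∂q_A = 248 − 6q_A − q_B = 0 ⇒ q_A = 124/3 − (1/6)q_B.
The best-response slope dq_A/dq_B = −1/6 < 0: the reaction function is downward-sloping, so the choices are strategic substitutes.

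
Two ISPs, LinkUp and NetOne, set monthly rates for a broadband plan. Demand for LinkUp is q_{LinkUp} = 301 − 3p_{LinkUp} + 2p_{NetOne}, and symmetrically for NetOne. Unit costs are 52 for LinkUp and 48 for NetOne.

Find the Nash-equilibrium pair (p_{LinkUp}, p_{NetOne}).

113.5, 112

LinkUp's profit: π = (p_{LinkUp} − 52)(301 − 3p_{LinkUp} + 2p_{NetOne}).
∂π/∂p_{LinkUp} = 457 − 6p_{LinkUp} + 2p_{NetOne} = 0 ⇒ p_{LinkUp} = 457/6 + (1/3)p_{NetOne}.
Similarly p_{NetOne} = 445/6 + (1/3)p_{LinkUp}.
Substituting the second reaction function into the first: p_{LinkUp} = 457/6 + (1/3)(445/6 + (1/3)p_{LinkUp}), which gives (8/9)p_{LinkUp} = 908/9 ⇒ p_{LinkUp} = 113.5.
Then p_{NetOne} = 445/6 + (1/3)·113.5 = 112.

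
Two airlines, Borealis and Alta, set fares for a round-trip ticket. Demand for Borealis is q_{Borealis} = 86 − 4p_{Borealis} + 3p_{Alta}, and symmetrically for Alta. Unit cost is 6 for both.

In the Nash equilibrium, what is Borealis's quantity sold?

Borealis's profit: π = (p_{Borealis} − 6)(86 − 4p_{Borealis} + 3p_{Alta}).
∂π/∂p_{Borealis} = 110 − 8p_{Borealis} + 3p_{Alta} = 0 ⇒ p_{Borealis} = 13.75 + 0.375p_{Alta}.
The game is symmetric, so in equilibrium p_{Alta} = p_{Borealis}: the reaction function gives 0.625p_{Borealis} = 13.75, hence p_{Borealis} = 22.
q_{Borealis} = 86 − 4·22 + 3·22 = 64.

64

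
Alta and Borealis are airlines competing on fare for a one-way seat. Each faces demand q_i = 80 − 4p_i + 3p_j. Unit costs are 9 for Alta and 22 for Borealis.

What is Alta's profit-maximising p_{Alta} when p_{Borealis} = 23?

Alta's profit: π = (p_{Alta} − 9)(80 − 4p_{Alta} + 3p_{Borealis}).
∂π/∂p_{Alta} = 116 − 8p_{Alta} + 3p_{Borealis} = 0 ⇒ p_{Alta} = 14.5 + 0.375p_{Borealis}.
At p_{Borealis} = 23: p_{Alta} = 14.5 + 0.375·23 = 23.125.

23.125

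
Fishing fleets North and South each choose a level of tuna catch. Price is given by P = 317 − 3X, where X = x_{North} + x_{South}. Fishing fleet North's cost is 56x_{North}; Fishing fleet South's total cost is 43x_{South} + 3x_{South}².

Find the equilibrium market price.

166

Fishing fleet North's profit: π = x_{North}(317 − 3(x_{North} + x_{South})) − 56x_{North}.
∂π/∂x_{North} = 261 − 6x_{North} − 3x_{South} = 0, so x_{North} = 43.5 − 0.5x_{South}.
For South: ∂π/∂x_{South} = 274 − 12x_{South} − 3x_{North} = 0 ⇒ x_{South} = 137/6 − 0.25x_{North}.
Plugging x_{South} into North's best response: x_{North} = 43.5 − 0.5(137/6 − 0.25x_{North}) ⇒ 0.875x_{North} = 385/12, so x_{North} = 110/3.
Then x_{South} = 137/6 − 0.25·(110/3) = 41/3.
Equilibrium price: P = 317 − 3·(151/3) = 166.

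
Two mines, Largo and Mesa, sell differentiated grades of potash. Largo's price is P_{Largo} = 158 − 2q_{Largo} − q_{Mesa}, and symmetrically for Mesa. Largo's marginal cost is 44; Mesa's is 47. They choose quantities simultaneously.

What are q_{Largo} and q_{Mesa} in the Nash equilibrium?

Mine Largo's profit: π = q_{Largo}(158 − 2q_{Largo} − q_{Mesa}) − 44q_{Largo}.
∂π/∂q_{Largo} = 114 − 4q_{Largo} − q_{Mesa} = 0 ⇒ q_{Largo} = 28.5 − 0.25q_{Mesa}.
Similarly q_{Mesa} = 27.75 − 0.25q_{Largo}.
Substituting the second reaction function into the first: q_{Largo} = 28.5 − 0.25(27.75 − 0.25q_{Largo}), which gives 0.9375q_{Largo} = 21.5625 ⇒ q_{Largo} = 23.
Then q_{Mesa} = 27.75 − 0.25·23 = 22.

23, 22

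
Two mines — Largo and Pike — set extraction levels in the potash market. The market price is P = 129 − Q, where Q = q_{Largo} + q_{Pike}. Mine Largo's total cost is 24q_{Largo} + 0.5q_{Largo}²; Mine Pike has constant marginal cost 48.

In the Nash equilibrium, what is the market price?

Mine Largo's profit: π = q_{Largo}(129 − (q_{Largo} + q_{Pike})) − 24q_{Largo} − 0.5q_{Largo}².
∂π/∂q_{Largo} = 105 − 3q_{Largo} − q_{Pike} = 0, so q_{Largo} = 35 − (1/3)q_{Pike}.
For Pike: ∂π/∂q_{Pike} = 81 − 2q_{Pike} − q_{Largo} = 0 ⇒ q_{Pike} = 40.5 − 0.5q_{Largo}.
Plugging q_{Pike} into Largo's best response: q_{Largo} = 35 − (1/3)(40.5 − 0.5q_{Largo}) ⇒ (5/6)q_{Largo} = 21.5, so q_{Largo} = 25.8.
Then q_{Pike} = 40.5 − 0.5·25.8 = 27.6.
Equilibrium price: P = 129 − 53.4 = 75.6.

75.6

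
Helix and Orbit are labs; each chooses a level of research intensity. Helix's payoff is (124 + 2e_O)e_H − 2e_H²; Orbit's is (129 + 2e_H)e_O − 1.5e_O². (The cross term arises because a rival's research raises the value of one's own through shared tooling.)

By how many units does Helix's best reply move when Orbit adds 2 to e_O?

1

Expanding Helix's payoff: 124e_H + 2e_Oe_H − 2e_H².
∂π/∂e_H = 124 + 2e_O − 4e_H = 0, so e_H = 31 + 0.5e_O.
The reaction-function slope is 0.5, so a 2-unit rise in e_O moves e_H by 0.5 × 2 = 1. Helix's best response rises — the actions are strategic complements.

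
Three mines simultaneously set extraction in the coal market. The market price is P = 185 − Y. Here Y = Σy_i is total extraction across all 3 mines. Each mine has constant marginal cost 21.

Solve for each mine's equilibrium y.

A representative mine's profit is π_i = y_i(185 − Y) − 21y_i, with Y = y_i + Σ_{j≠i} y_j.
First-order condition: 164 − 2y_i − Σ_{j≠i} y_j = 0.
Imposing symmetry (y_j = y for all j) turns Σ_{j≠i} y_j into 2y, so 164 = 4y and y = 41.

41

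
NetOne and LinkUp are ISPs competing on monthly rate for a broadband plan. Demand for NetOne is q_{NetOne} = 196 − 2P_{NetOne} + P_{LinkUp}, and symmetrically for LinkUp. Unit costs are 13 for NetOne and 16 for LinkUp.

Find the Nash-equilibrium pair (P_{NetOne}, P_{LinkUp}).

NetOne's profit: π = (P_{NetOne} − 13)(196 − 2P_{NetOne} + P_{LinkUp}).
∂π/∂P_{NetOne} = 222 − 4P_{NetOne} + P_{LinkUp} = 0 ⇒ P_{NetOne} = 55.5 + 0.25P_{LinkUp}.
Similarly P_{LinkUp} = 57 + 0.25P_{NetOne}.
Plugging P_{LinkUp} into NetOne's best response: P_{NetOne} = 55.5 + 0.25(57 + 0.25P_{NetOne}) ⇒ 0.9375P_{NetOne} = 69.75, so P_{NetOne} = 74.4.
Then P_{LinkUp} = 57 + 0.25·74.4 = 75.6.

74.4, 75.6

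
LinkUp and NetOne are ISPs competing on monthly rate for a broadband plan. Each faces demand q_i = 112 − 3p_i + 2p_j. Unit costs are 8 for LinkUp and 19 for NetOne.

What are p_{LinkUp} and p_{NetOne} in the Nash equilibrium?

LinkUp's profit: π = (p_{LinkUp} − 8)(112 − 3p_{LinkUp} + 2p_{NetOne}).
∂π/∂p_{LinkUp} = 136 − 6p_{LinkUp} + 2p_{NetOne} = 0 ⇒ p_{LinkUp} = 68/3 + (1/3)p_{NetOne}.
Similarly p_{NetOne} = 169/6 + (1/3)p_{LinkUp}.
Substituting the second reaction function into the first: p_{LinkUp} = 68/3 + (1/3)(169/6 + (1/3)p_{LinkUp}), which gives (8/9)p_{LinkUp} = 577/18 ⇒ p_{LinkUp} = 36.0625.
Then p_{NetOne} = 169/6 + (1/3)·36.0625 = 40.1875.

36.0625, 40.1875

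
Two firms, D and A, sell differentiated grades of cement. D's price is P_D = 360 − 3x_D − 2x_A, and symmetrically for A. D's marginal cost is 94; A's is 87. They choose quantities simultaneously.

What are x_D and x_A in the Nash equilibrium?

32.8125, 34.5625

Firm D's profit: π = x_D(360 − 3x_D − 2x_A) − 94x_D.
∂π/∂x_D = 266 − 6x_D − 2x_A = 0 ⇒ x_D = 133/3 − (1/3)x_A.
Similarly x_A = 45.5 − (1/3)x_D.
Substituting the second reaction function into the first: x_D = 133/3 − (1/3)(45.5 − (1/3)x_D), which gives (8/9)x_D = 175/6 ⇒ x_D = 32.8125.
Then x_A = 45.5 − (1/3)·32.8125 = 34.5625.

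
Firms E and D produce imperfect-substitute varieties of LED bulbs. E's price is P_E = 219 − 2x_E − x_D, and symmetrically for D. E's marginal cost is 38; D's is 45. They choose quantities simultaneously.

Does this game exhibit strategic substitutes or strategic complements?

Firm E's profit: π = x_E(219 − 2x_E − x_D) − 38x_E.
∂π/∂x_E = 181 − 4x_E − x_D = 0 ⇒ x_E = 45.25 − 0.25x_D.
The best-response slope dx_E/dx_D = −0.25 < 0: the reaction function is downward-sloping, so the choices are strategic substitutes.

strategic substitutes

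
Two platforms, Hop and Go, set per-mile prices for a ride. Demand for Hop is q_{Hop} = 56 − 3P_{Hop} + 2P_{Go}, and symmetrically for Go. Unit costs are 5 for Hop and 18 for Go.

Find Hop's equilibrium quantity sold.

Hop's profit: π = (P_{Hop} − 5)(56 − 3P_{Hop} + 2P_{Go}).
∂π/∂P_{Hop} = 71 − 6P_{Hop} + 2P_{Go} = 0 ⇒ P_{Hop} = 71/6 + (1/3)P_{Go}.
Similarly P_{Go} = 55/3 + (1/3)P_{Hop}.
Plugging P_{Go} into Hop's best response: P_{Hop} = 71/6 + (1/3)(55/3 + (1/3)P_{Hop}) ⇒ (8/9)P_{Hop} = 323/18, so P_{Hop} = 20.1875.
Then P_{Go} = 55/3 + (1/3)·20.1875 = 25.0625.
q_{Hop} = 56 − 3·20.1875 + 2·25.0625 = 45.5625.

45.5625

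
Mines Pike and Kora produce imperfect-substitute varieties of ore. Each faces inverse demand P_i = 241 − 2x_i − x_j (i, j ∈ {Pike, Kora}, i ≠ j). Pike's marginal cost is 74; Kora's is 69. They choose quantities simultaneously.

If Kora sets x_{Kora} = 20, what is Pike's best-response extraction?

36.75

Mine Pike's profit: π = x_{Pike}(241 − 2x_{Pike} − x_{Kora}) − 74x_{Pike}.
∂π/∂x_{Pike} = 167 − 4x_{Pike} − x_{Kora} = 0 ⇒ x_{Pike} = 41.75 − 0.25x_{Kora}.
At x_{Kora} = 20: x_{Pike} = 41.75 − 0.25·20 = 36.75.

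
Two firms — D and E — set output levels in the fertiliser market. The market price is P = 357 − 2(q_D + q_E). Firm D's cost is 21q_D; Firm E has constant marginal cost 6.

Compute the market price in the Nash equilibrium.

128

Firm D's profit: π = q_D(357 − 2(q_D + q_E)) − 21q_D.
∂π/∂q_D = 336 − 4q_D − 2q_E = 0, so q_D = 84 − 0.5q_E.
By the same steps for E: q_E = 87.75 − 0.5q_D.
Plugging q_E into D's best response: q_D = 84 − 0.5(87.75 − 0.5q_D) ⇒ 0.75q_D = 40.125, so q_D = 53.5.
Then q_E = 87.75 − 0.5·53.5 = 61.
Equilibrium price: P = 357 − 2·114.5 = 128.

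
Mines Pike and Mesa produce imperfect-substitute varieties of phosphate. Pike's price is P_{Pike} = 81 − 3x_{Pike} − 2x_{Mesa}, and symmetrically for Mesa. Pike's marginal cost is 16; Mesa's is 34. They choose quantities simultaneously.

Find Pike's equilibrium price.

Mine Pike's profit: π = x_{Pike}(81 − 3x_{Pike} − 2x_{Mesa}) − 16x_{Pike}.
∂π/∂x_{Pike} = 65 − 6x_{Pike} − 2x_{Mesa} = 0 ⇒ x_{Pike} = 65/6 − (1/3)x_{Mesa}.
Similarly x_{Mesa} = 47/6 − (1/3)x_{Pike}.
Substituting the second reaction function into the first: x_{Pike} = 65/6 − (1/3)(47/6 − (1/3)x_{Pike}), which gives (8/9)x_{Pike} = 74/9 ⇒ x_{Pike} = 9.25.
Then x_{Mesa} = 47/6 − (1/3)·9.25 = 4.75.
P_{Pike} = 81 − 3·9.25 − 2·4.75 = 43.75.

43.75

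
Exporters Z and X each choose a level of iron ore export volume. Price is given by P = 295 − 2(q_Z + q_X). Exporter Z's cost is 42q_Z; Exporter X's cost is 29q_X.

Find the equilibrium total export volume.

Exporter Z's profit: π = q_Z(295 − 2(q_Z + q_X)) − 42q_Z.
∂π/∂q_Z = 253 − 4q_Z − 2q_X = 0, so q_Z = 63.25 − 0.5q_X.
By the same steps for X: q_X = 66.5 − 0.5q_Z.
Substituting the second reaction function into the first: q_Z = 63.25 − 0.5(66.5 − 0.5q_Z), which gives 0.75q_Z = 30 ⇒ q_Z = 40.
Then q_X = 66.5 − 0.5·40 = 46.5.
Total export volume: 40 + 46.5 = 86.5.

86.5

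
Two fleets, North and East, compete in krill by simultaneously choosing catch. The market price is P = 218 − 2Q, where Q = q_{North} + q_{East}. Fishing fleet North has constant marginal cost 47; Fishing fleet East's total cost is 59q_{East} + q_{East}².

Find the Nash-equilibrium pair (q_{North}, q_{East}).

35.4, 14.7

Fishing fleet North's profit: π = q_{North}(218 − 2(q_{North} + q_{East})) − 47q_{North}.
∂π/∂q_{North} = 171 − 4q_{North} − 2q_{East} = 0, so q_{North} = 42.75 − 0.5q_{East}.
For East: ∂π/∂q_{East} = 159 − 6q_{East} − 2q_{North} = 0 ⇒ q_{East} = 26.5 − (1/3)q_{North}.
Solving the two reaction functions simultaneously: (1 − (−0.5)(−1/3))q_{North} = 42.75 − 0.5·26.5, so (5/6)q_{North} = 29.5 and q_{North} = 35.4.
Then q_{East} = 26.5 − (1/3)·35.4 = 14.7.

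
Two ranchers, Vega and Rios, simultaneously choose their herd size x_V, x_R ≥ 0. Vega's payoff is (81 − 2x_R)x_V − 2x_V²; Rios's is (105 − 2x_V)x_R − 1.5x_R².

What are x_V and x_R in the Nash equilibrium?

4.125, 32.25

Expanding Vega's payoff: 81x_V − 2x_Rx_V − 2x_V².
∂π/∂x_V = 81 − 2x_R − 4x_V = 0, so x_V = 20.25 − 0.5x_R.
Likewise for Rios: x_R = 35 − (2/3)x_V.
Plugging x_R into Vega's best response: x_V = 20.25 − 0.5(35 − (2/3)x_V) ⇒ (2/3)x_V = 2.75, so x_V = 4.125.
Then x_R = 35 − (2/3)·4.125 = 32.25.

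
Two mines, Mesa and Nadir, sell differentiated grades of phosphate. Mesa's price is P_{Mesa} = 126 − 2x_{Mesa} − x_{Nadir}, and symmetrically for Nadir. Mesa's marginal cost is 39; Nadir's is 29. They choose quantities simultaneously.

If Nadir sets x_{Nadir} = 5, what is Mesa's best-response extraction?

20.5

Mine Mesa's profit: π = x_{Mesa}(126 − 2x_{Mesa} − x_{Nadir}) − 39x_{Mesa}.
∂π/∂x_{Mesa} = 87 − 4x_{Mesa} − x_{Nadir} = 0 ⇒ x_{Mesa} = 21.75 − 0.25x_{Nadir}.
At x_{Nadir} = 5: x_{Mesa} = 21.75 − 0.25·5 = 20.5.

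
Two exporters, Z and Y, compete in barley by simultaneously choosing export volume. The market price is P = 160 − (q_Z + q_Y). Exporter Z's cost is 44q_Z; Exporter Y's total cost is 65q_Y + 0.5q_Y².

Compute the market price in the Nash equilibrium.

Exporter Z's profit: π = q_Z(160 − (q_Z + q_Y)) − 44q_Z.
∂π/∂q_Z = 116 − 2q_Z − q_Y = 0, so q_Z = 58 − 0.5q_Y.
For Y: ∂π/∂q_Y = 95 − 3q_Y − q_Z = 0 ⇒ q_Y = 95/3 − (1/3)q_Z.
Plugging q_Y into Z's best response: q_Z = 58 − 0.5(95/3 − (1/3)q_Z) ⇒ (5/6)q_Z = 253/6, so q_Z = 50.6.
Then q_Y = 95/3 − (1/3)·50.6 = 14.8.
Equilibrium price: P = 160 − 65.4 = 94.6.

94.6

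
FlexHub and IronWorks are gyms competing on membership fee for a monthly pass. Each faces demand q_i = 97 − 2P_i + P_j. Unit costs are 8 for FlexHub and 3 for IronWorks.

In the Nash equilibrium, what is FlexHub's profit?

1682

FlexHub's profit: π = (P_{FlexHub} − 8)(97 − 2P_{FlexHub} + P_{IronWorks}).
∂π/∂P_{FlexHub} = 113 − 4P_{FlexHub} + P_{IronWorks} = 0 ⇒ P_{FlexHub} = 28.25 + 0.25P_{IronWorks}.
Similarly P_{IronWorks} = 25.75 + 0.25P_{FlexHub}.
Substituting the second reaction function into the first: P_{FlexHub} = 28.25 + 0.25(25.75 + 0.25P_{FlexHub}), which gives 0.9375P_{FlexHub} = 34.6875 ⇒ P_{FlexHub} = 37.
Then P_{IronWorks} = 25.75 + 0.25·37 = 35.
q_{FlexHub} = 97 − 2·37 + 35 = 58.
Profit = (37 − 8)·58 = 1682.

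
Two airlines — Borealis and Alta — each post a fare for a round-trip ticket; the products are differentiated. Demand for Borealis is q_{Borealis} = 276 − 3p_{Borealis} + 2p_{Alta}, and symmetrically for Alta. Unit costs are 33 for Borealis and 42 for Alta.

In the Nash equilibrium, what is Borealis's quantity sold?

187.3125

Borealis's profit: π = (p_{Borealis} − 33)(276 − 3p_{Borealis} + 2p_{Alta}).
∂π/∂p_{Borealis} = 375 − 6p_{Borealis} + 2p_{Alta} = 0 ⇒ p_{Borealis} = 62.5 + (1/3)p_{Alta}.
Similarly p_{Alta} = 67 + (1/3)p_{Borealis}.
Substituting the second reaction function into the first: p_{Borealis} = 62.5 + (1/3)(67 + (1/3)p_{Borealis}), which gives (8/9)p_{Borealis} = 509/6 ⇒ p_{Borealis} = 95.4375.
Then p_{Alta} = 67 + (1/3)·95.4375 = 98.8125.
q_{Borealis} = 276 − 3·95.4375 + 2·98.8125 = 187.3125.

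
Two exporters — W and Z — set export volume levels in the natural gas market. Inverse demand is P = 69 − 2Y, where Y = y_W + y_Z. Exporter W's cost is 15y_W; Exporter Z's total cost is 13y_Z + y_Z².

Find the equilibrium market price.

Exporter W's profit: π = y_W(69 − 2(y_W + y_Z)) − 15y_W.
∂π/∂y_W = 54 − 4y_W − 2y_Z = 0, so y_W = 13.5 − 0.5y_Z.
For Z: ∂π/∂y_Z = 56 − 6y_Z − 2y_W = 0 ⇒ y_Z = 28/3 − (1/3)y_W.
Plugging y_Z into W's best response: y_W = 13.5 − 0.5(28/3 − (1/3)y_W) ⇒ (5/6)y_W = 53/6, so y_W = 10.6.
Then y_Z = 28/3 − (1/3)·10.6 = 5.8.
Equilibrium price: P = 69 − 2·16.4 = 36.2.

36.2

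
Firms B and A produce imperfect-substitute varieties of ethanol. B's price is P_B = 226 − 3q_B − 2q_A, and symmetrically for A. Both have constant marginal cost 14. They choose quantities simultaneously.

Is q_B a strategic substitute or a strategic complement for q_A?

strategic substitutes

Firm B's profit: π = q_B(226 − 3q_B − 2q_A) − 14q_B.
∂π/∂q_B = 212 − 6q_B − 2q_A = 0 ⇒ q_B = 106/3 − (1/3)q_A.
The best-response slope dq_B/dq_A = −1/3 < 0: the reaction function is downward-sloping, so the choices are strategic substitutes.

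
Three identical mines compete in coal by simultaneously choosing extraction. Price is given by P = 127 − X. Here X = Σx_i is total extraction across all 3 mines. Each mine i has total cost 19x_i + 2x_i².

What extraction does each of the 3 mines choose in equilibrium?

13.5

A representative mine's profit is π_i = x_i(127 − X) − 19x_i − 2x_i², with X = x_i + Σ_{j≠i} x_j.
First-order condition: 108 − 6x_i − Σ_{j≠i} x_j = 0.
Imposing symmetry (x_j = x for all j) turns Σ_{j≠i} x_j into 2x, so 108 = 8x and x = 13.5.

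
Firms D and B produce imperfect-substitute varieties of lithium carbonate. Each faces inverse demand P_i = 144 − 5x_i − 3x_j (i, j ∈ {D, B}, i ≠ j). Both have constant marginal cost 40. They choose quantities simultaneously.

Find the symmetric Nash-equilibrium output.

8

Firm D's profit: π = x_D(144 − 5x_D − 3x_B) − 40x_D.
∂π/∂x_D = 104 − 10x_D − 3x_B = 0 ⇒ x_D = 10.4 − 0.3x_B.
By symmetry x_B = x_D; substituting into the reaction function, 1.3x_D = 10.4 and x_D = 8.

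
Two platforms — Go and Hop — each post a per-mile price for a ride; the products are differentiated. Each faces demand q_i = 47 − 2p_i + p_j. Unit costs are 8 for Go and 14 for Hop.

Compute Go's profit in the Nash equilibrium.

380.88

Go's profit: π = (p_{Go} − 8)(47 − 2p_{Go} + p_{Hop}).
∂π/∂p_{Go} = 63 − 4p_{Go} + p_{Hop} = 0 ⇒ p_{Go} = 15.75 + 0.25p_{Hop}.
Similarly p_{Hop} = 18.75 + 0.25p_{Go}.
Plugging p_{Hop} into Go's best response: p_{Go} = 15.75 + 0.25(18.75 + 0.25p_{Go}) ⇒ 0.9375p_{Go} = 20.4375, so p_{Go} = 21.8.
Then p_{Hop} = 18.75 + 0.25·21.8 = 24.2.
q_{Go} = 47 − 2·21.8 + 24.2 = 27.6.
Profit = (21.8 − 8)·27.6 = 380.88.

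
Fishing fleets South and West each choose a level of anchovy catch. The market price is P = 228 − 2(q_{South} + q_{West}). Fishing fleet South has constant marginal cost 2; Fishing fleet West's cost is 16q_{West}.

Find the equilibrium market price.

Fishing fleet South's profit: π = q_{South}(228 − 2(q_{South} + q_{West})) − 2q_{South}.
∂π/∂q_{South} = 226 − 4q_{South} − 2q_{West} = 0, so q_{South} = 56.5 − 0.5q_{West}.
By the same steps for West: q_{West} = 53 − 0.5q_{South}.
Plugging q_{West} into South's best response: q_{South} = 56.5 − 0.5(53 − 0.5q_{South}) ⇒ 0.75q_{South} = 30, so q_{South} = 40.
Then q_{West} = 53 − 0.5·40 = 33.
Equilibrium price: P = 228 − 2·73 = 82.

82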